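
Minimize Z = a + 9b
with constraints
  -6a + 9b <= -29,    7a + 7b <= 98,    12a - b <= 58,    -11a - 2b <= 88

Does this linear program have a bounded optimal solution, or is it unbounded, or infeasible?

bounded optimum

Vertices and Z = a + 9b:
  (29/6, 0) → Z = 29/6
  (-734/111, -847/111) → Z = -8357/111
  (4/5, -242/5) → Z = -2174/5
The feasible region has finitely many vertices and no improving ray; the minimum is -2174/5 at (4/5, -242/5).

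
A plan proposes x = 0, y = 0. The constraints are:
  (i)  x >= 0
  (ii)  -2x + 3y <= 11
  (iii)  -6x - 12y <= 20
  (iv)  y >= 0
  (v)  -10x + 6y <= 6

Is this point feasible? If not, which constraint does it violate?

feasible

(i): 0 ≥ 0 ✓
(ii): 0 ≤ 11 ✓
(iii): 0 ≤ 20 ✓
(iv): 0 ≥ 0 ✓
(v): 0 ≤ 6 ✓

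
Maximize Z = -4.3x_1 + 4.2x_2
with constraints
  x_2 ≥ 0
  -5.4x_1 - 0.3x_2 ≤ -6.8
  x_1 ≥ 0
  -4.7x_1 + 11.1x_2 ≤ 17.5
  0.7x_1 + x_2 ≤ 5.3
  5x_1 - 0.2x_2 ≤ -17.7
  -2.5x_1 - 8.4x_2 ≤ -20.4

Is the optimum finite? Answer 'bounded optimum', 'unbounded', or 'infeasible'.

infeasible

The boundaries -4.7x_1 + 11.1x_2 = 17.5 and 0.7x_1 + x_2 = 5.3 meet at (4133/1247, 3716/1247), but that point violates 5x_1 - 0.2x_2 ≤ -17.7. Every candidate vertex is excluded by some other constraint, so the feasible region is empty.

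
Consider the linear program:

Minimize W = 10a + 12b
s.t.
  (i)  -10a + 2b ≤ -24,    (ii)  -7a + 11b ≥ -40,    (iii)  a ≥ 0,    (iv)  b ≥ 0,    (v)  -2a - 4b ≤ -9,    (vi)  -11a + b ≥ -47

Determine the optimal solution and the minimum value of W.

The binding constraints are -10a + 2b = -24 and -2a - 4b = -9.
Solving simultaneously gives a = 57/22, b = 21/22.

a = 57/22, b = 21/22, minimum W = 411/11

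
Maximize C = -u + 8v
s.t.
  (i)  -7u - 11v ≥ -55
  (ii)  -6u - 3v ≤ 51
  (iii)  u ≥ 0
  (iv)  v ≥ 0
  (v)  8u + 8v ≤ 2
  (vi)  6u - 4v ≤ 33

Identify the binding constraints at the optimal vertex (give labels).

Vertices and C = -u + 8v:
  (0, 0) → C = 0
  (0, 1/4) → C = 2
  (1/4, 0) → C = -1/4

The maximum is at (0, 1/4). Substituting into each constraint, equality holds for (iii) and (v); the remaining constraints have slack.

(iii) and (v)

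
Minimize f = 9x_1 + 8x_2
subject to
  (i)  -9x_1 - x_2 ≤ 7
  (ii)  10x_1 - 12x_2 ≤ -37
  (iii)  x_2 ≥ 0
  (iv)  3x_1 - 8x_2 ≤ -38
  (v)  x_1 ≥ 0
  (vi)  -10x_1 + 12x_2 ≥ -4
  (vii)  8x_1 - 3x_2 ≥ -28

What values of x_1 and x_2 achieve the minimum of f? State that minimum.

Vertices and f = 9x_1 + 8x_2:
  (40/11, 269/44) → f = 898/11
  (0, 19/4) → f = 38
  (0, 28/3) → f = 224/3
The feasible region is unbounded (it extends along (3, 8), (6, 5)), but f strictly increases along every unbounded feasible direction, so there is no improving ray and the minimum is attained at a vertex.

At the optimal vertex, 3x_1 - 8x_2 = -38 and x_1 = 0.
Solving simultaneously gives x_1 = 0, x_2 = 19/4.

x_1 = 0, x_2 = 19/4, minimum f = 38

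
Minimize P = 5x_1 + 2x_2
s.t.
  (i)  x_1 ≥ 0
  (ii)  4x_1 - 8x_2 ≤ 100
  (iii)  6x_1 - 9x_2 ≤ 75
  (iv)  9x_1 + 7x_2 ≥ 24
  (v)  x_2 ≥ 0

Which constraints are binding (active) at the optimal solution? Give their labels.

(i) and (iv)

Feasible corners and P = 5x_1 + 2x_2:
  (0, 24/7) → P = 48/7
  (25/2, 0) → P = 125/2
  (8/3, 0) → P = 40/3
The feasible region is unbounded (it extends along (0, 1), (3, 2)), but P strictly increases along every unbounded feasible direction, so there is no improving ray and the minimum is attained at a vertex.

The minimum is at (0, 24/7). Substituting into each constraint, equality holds for (i) and (iv); the remaining constraints have slack.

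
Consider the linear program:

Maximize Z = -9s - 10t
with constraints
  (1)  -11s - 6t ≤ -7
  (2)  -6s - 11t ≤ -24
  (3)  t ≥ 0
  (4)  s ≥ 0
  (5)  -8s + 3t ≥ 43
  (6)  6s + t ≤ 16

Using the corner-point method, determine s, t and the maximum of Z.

s = 0, t = 43/3, maximum Z = -430/3

Corner points and Z = -9s - 10t:
  (0, 43/3) → Z = -430/3
  (0, 16) → Z = -160
  (5/26, 193/13) → Z = -3905/26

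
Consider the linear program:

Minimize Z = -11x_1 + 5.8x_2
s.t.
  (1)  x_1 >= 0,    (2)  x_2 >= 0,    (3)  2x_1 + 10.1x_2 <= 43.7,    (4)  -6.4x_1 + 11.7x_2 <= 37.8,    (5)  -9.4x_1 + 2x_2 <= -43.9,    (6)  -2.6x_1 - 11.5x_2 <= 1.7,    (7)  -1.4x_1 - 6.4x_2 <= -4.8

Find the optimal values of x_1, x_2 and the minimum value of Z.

x_1 = 21.85, x_2 = 0, minimum Z = -240.35

Vertices and Z = -11x_1 + 5.8x_2:
  (437/20, 0) → Z = -4807/20
  (439/94, 0) → Z = -4829/94
  (17693/3298, 5383/1649) → Z = -660901/16490

The binding constraints are x_2 = 0 and 2x_1 + 10.1x_2 = 43.7.
Solving simultaneously gives x_1 = 437/20, x_2 = 0.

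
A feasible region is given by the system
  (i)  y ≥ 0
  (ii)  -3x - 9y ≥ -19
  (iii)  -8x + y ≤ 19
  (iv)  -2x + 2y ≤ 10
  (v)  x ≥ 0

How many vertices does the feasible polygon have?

Pairwise boundary intersections that survive every other constraint:
  (19/3, 0)
  (0, 0)
  (0, 19/9)

3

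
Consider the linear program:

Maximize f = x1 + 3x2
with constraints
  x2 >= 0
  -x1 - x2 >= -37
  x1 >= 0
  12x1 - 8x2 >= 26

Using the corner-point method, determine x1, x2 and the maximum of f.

Feasible corners and f = x1 + 3x2:
  (37, 0) → f = 37
  (13/6, 0) → f = 13/6
  (161/10, 209/10) → f = 394/5

The optimum lies where -x1 - x2 = -37 and 12x1 - 8x2 = 26.
Solving simultaneously gives x1 = 161/10, x2 = 209/10.

x1 = 161/10, x2 = 209/10, maximum f = 394/5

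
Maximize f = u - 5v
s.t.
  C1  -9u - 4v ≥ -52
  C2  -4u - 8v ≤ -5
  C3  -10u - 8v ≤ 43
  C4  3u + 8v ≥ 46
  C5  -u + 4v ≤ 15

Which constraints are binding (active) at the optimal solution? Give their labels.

Extreme points and f = u - 5v:
  (58/15, 43/10) → f = -529/30
  (37/10, 187/40) → f = -787/40
  (16/5, 91/20) → f = -391/20

The maximum is at (58/15, 43/10). Substituting into each constraint, equality holds for C1 and C4; the remaining constraints have slack.

C1 and C4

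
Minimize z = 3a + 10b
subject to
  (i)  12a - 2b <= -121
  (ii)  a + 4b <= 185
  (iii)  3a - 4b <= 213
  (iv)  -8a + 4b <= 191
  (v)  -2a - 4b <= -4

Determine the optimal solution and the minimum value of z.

a = -119/13, b = 145/26, minimum z = 368/13

Corner points and z = 3a + 10b:
  (-51/16, 331/8) → z = 6467/16
  (-119/13, 145/26) → z = 368/13
  (-187/10, 207/20) → z = 237/5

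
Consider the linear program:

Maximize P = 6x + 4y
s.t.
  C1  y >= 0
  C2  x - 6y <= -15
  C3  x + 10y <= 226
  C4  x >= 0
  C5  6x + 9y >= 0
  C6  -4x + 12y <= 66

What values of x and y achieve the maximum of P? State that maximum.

x = 603/8, y = 241/16, maximum P = 1025/2

Corner points and P = 6x + 4y:
  (603/8, 241/16) → P = 1025/2
  (0, 5/2) → P = 10
  (513/13, 485/26) → P = 4048/13
  (0, 11/2) → P = 22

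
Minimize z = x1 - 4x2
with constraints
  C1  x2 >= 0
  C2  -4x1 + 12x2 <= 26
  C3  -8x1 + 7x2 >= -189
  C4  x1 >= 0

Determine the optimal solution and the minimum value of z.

Vertices and z = x1 - 4x2:
  (189/8, 0) → z = 189/8
  (0, 0) → z = 0
  (1225/34, 241/17) → z = -703/34
  (0, 13/6) → z = -26/3

x1 = 1225/34, x2 = 241/17, minimum z = -703/34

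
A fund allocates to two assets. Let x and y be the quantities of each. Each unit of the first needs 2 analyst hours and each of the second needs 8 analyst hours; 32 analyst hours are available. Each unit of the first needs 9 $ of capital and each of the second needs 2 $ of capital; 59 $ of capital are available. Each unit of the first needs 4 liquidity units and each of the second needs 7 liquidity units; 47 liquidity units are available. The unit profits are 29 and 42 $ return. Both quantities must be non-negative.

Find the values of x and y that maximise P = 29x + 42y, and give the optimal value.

The binding constraints are 2x + 8y = 32 and 9x + 2y = 59.
Solving simultaneously gives x = 6, y = 5/2.

x = 6, y = 5/2, maximum P = 279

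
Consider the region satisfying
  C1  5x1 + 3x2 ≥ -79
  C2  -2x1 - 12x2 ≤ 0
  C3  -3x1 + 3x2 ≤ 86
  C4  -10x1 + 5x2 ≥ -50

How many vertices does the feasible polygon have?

Pairwise boundary intersections that survive every other constraint:
  (-158/9, 79/27)
  (-165/8, 193/24)
  (60/13, -10/13)
  (116/3, 202/3)

4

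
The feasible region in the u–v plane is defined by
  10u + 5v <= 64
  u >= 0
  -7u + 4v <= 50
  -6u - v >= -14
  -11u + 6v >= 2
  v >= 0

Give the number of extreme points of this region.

Intersecting each pair of boundary lines and keeping only the points that satisfy every inequality leaves:
  (2/25, 316/25)
  (3/10, 61/5)
  (0, 25/2)
  (0, 1/3)
  (82/47, 166/47)

5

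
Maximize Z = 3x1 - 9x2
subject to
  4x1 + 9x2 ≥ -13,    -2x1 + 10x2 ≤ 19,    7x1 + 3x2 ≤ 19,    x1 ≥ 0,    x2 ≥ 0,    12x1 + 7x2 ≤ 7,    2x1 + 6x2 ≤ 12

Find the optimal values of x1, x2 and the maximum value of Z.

x1 = 7/12, x2 = 0, maximum Z = 7/4

Extreme points and Z = 3x1 - 9x2:
  (0, 0) → Z = 0
  (0, 1) → Z = -9
  (7/12, 0) → Z = 7/4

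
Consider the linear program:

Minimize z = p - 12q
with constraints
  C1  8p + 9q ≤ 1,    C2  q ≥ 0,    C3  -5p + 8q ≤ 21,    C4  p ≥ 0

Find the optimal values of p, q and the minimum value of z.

p = 0, q = 1/9, minimum z = -4/3

The binding constraints are 8p + 9q = 1 and p = 0.
Solving simultaneously gives p = 0, q = 1/9.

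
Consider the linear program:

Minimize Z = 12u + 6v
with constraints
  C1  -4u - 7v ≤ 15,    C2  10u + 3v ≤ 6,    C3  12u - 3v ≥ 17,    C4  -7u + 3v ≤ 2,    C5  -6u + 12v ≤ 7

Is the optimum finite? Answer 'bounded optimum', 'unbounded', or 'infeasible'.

Feasible corners and Z = 12u + 6v:
  (3/2, -3) → Z = 0
  (37/48, -31/12) → Z = -25/4
  (23/22, -49/33) → Z = 40/11
The feasible region has finitely many vertices and no improving ray; the minimum is -25/4 at (37/48, -31/12).

bounded optimum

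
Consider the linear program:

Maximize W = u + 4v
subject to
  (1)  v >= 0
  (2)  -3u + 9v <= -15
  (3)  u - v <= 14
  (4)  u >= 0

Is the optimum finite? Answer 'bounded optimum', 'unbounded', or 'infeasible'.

bounded optimum

Vertices and W = u + 4v:
  (5, 0) → W = 5
  (14, 0) → W = 14
  (37/2, 9/2) → W = 73/2
The feasible region has finitely many vertices and no improving ray; the maximum is 73/2 at (37/2, 9/2).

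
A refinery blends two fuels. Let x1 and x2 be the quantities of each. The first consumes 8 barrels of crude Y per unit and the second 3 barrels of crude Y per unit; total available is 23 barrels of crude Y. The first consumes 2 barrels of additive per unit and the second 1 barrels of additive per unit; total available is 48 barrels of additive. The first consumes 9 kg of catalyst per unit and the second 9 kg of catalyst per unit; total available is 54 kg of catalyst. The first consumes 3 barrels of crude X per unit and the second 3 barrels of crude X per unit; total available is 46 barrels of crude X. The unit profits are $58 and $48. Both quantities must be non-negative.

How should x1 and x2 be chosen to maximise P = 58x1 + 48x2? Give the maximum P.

Feasible corners and P = 58x1 + 48x2:
  (0, 0) → P = 0
  (0, 6) → P = 288
  (23/8, 0) → P = 667/4
  (1, 5) → P = 298

At the optimal vertex, 8x1 + 3x2 = 23 and 9x1 + 9x2 = 54.
Solving simultaneously gives x1 = 1, x2 = 5.

x1 = 1, x2 = 5, maximum P = 298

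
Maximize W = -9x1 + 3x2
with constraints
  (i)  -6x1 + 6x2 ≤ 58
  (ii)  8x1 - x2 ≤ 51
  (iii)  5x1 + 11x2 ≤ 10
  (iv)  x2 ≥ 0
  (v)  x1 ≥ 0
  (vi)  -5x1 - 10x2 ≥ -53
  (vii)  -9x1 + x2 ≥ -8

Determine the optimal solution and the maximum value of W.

x1 = 0, x2 = 10/11, maximum W = 30/11

Vertices and W = -9x1 + 3x2:
  (0, 10/11) → W = 30/11
  (49/52, 25/52) → W = -183/26
  (0, 0) → W = 0
  (8/9, 0) → W = -8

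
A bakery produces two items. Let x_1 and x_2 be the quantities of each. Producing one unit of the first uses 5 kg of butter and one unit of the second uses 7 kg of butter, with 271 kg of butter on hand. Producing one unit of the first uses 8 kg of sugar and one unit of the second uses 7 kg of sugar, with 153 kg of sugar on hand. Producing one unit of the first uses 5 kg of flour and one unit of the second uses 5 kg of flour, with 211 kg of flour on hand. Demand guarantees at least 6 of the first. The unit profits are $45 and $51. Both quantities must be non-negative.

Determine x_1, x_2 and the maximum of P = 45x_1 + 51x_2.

x_1 = 6, x_2 = 15, maximum P = 1035

Extreme points and P = 45x_1 + 51x_2:
  (153/8, 0) → P = 6885/8
  (6, 0) → P = 270
  (6, 15) → P = 1035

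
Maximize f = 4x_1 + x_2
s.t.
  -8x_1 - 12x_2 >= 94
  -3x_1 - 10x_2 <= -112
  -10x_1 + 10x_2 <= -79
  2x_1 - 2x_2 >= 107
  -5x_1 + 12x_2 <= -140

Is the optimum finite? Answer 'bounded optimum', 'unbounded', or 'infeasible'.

The boundaries -8x_1 - 12x_2 = 94 and 2x_1 - 2x_2 = 107 meet at (137/5, -261/10), but that point violates -3x_1 - 10x_2 ≤ -112. Every candidate vertex is excluded by some other constraint, so the feasible region is empty.

infeasible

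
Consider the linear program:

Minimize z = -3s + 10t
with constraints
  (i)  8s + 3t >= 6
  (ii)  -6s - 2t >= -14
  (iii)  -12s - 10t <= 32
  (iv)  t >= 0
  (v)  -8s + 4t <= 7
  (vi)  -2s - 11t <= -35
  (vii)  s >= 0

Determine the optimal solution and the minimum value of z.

s = 42/31, t = 91/31, minimum z = 784/31

Corner points and z = -3s + 10t:
  (21/20, 77/20) → z = 707/20
  (42/31, 91/31) → z = 784/31
  (21/32, 49/16) → z = 917/32

The optimum lies where -6s - 2t = -14 and -2s - 11t = -35.
Solving simultaneously gives s = 42/31, t = 91/31.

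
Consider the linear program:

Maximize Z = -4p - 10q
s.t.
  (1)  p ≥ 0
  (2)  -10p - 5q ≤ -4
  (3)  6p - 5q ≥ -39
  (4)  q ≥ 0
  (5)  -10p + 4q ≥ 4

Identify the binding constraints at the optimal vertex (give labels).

(1) and (5)

Extreme points and Z = -4p - 10q:
  (0, 39/5) → Z = -78
  (0, 1) → Z = -10
  (68/13, 183/13) → Z = -2102/13

The maximum is at (0, 1). Substituting into each constraint, equality holds for (1) and (5); the remaining constraints have slack.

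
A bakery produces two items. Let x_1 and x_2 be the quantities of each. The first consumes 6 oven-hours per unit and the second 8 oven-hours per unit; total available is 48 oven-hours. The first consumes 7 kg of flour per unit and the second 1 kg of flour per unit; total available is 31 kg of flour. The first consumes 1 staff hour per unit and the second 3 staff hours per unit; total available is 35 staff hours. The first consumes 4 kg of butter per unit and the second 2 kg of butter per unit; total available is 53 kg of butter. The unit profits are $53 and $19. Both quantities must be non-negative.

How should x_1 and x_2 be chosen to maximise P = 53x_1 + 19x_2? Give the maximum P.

x_1 = 4, x_2 = 3, maximum P = 269

Corner points and P = 53x_1 + 19x_2:
  (0, 0) → P = 0
  (0, 6) → P = 114
  (31/7, 0) → P = 1643/7
  (4, 3) → P = 269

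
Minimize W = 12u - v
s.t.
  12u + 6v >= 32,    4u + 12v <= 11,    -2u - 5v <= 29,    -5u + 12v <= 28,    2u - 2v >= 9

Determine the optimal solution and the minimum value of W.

u = 59/18, v = -11/9, minimum W = 365/9

Vertices and W = 12u - v:
  (167/24, -103/12) → W = 1105/12
  (59/18, -11/9) → W = 365/9
  (65/16, -7/16) → W = 787/16
The feasible region is unbounded (it extends along (5, -2), (3, -1)), but W strictly increases along every unbounded feasible direction, so there is no improving ray and the minimum is attained at a vertex.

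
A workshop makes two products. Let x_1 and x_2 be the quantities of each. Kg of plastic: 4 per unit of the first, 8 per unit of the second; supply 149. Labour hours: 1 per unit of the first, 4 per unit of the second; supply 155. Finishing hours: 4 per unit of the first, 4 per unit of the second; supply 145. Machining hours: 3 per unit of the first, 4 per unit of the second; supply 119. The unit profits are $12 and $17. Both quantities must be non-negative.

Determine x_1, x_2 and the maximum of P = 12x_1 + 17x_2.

Feasible corners and P = 12x_1 + 17x_2:
  (0, 0) → P = 0
  (0, 149/8) → P = 2533/8
  (145/4, 0) → P = 435
  (141/4, 1) → P = 440

The optimum lies where 4x_1 + 8x_2 = 149 and 4x_1 + 4x_2 = 145.
Solving simultaneously gives x_1 = 141/4, x_2 = 1.

x_1 = 141/4, x_2 = 1, maximum P = 440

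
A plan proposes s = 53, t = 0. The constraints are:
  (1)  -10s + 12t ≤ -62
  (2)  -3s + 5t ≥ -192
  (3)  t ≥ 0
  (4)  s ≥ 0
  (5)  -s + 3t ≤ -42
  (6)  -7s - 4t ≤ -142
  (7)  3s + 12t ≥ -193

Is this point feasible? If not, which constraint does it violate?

(1): -530 ≤ -62 ✓
(2): -159 ≥ -192 ✓
(3): 0 ≥ 0 ✓
(4): 53 ≥ 0 ✓
(5): -53 ≤ -42 ✓
(6): -371 ≤ -142 ✓
(7): 159 ≥ -193 ✓

feasible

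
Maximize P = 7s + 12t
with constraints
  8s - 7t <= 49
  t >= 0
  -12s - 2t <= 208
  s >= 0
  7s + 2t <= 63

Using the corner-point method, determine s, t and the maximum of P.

s = 0, t = 63/2, maximum P = 378

Corner points and P = 7s + 12t:
  (49/8, 0) → P = 343/8
  (539/65, 161/65) → P = 1141/13
  (0, 0) → P = 0
  (0, 63/2) → P = 378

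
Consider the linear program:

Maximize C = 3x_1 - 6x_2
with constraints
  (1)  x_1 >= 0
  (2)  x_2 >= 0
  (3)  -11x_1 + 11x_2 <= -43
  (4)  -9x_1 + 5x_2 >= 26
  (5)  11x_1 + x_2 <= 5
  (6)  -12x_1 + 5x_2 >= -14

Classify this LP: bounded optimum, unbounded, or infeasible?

infeasible

The boundaries 11x_1 + x_2 = 5 and -12x_1 + 5x_2 = -14 meet at (39/67, -94/67), but that point violates x_2 ≥ 0. Every candidate vertex is excluded by some other constraint, so the feasible region is empty.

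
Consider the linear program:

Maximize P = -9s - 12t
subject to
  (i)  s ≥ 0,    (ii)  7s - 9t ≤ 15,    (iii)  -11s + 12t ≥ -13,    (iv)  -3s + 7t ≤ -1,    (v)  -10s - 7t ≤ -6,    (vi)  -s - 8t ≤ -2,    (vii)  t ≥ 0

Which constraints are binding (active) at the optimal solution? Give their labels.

Vertices and P = -9s - 12t:
  (79/41, 28/41) → P = -1047/41
  (32/25, 9/100) → P = -63/5
  (22/31, 5/31) → P = -258/31

The maximum is at (22/31, 5/31). Substituting into each constraint, equality holds for (iv) and (vi); the remaining constraints have slack.

(iv) and (vi)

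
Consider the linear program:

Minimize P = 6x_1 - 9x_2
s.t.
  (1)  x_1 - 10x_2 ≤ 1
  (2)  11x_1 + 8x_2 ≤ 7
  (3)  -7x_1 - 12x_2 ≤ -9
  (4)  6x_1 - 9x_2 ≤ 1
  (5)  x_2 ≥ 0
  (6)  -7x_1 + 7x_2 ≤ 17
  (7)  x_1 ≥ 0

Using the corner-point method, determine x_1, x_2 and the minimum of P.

x_1 = 0, x_2 = 7/8, minimum P = -63/8

Extreme points and P = 6x_1 - 9x_2:
  (3/19, 25/38) → P = -189/38
  (0, 7/8) → P = -63/8
  (0, 3/4) → P = -27/4

The binding constraints are 11x_1 + 8x_2 = 7 and x_1 = 0.
Solving simultaneously gives x_1 = 0, x_2 = 7/8.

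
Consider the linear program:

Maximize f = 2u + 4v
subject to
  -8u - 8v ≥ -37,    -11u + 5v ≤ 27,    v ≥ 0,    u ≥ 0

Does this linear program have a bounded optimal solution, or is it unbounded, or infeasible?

Extreme points and f = 2u + 4v:
  (37/8, 0) → f = 37/4
  (0, 37/8) → f = 37/2
  (0, 0) → f = 0
The feasible region has finitely many vertices and no improving ray; the maximum is 37/2 at (0, 37/8).

bounded optimum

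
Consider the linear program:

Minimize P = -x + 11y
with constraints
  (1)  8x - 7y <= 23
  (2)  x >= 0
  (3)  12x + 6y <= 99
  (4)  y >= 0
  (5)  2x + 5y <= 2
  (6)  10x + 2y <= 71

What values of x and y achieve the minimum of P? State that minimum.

Feasible corners and P = -x + 11y:
  (0, 0) → P = 0
  (0, 2/5) → P = 22/5
  (1, 0) → P = -1

The optimum lies where y = 0 and 2x + 5y = 2.
Solving simultaneously gives x = 1, y = 0.

x = 1, y = 0, minimum P = -1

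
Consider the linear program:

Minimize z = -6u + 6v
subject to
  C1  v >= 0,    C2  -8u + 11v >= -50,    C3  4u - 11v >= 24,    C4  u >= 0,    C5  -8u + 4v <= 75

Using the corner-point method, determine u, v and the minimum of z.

u = 13/2, v = 2/11, minimum z = -417/11

Extreme points and z = -6u + 6v:
  (25/4, 0) → z = -75/2
  (6, 0) → z = -36
  (13/2, 2/11) → z = -417/11

The optimum lies where -8u + 11v = -50 and 4u - 11v = 24.
Solving simultaneously gives u = 13/2, v = 2/11.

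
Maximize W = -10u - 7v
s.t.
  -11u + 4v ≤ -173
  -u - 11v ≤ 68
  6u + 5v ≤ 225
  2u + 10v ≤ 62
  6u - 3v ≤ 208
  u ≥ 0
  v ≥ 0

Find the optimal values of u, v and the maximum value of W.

u = 173/11, v = 0, maximum W = -1730/11

Vertices and W = -10u - 7v:
  (989/59, 168/59) → W = -11066/59
  (173/11, 0) → W = -1730/11
  (31, 0) → W = -310

The binding constraints are -11u + 4v = -173 and v = 0.
Solving simultaneously gives u = 173/11, v = 0.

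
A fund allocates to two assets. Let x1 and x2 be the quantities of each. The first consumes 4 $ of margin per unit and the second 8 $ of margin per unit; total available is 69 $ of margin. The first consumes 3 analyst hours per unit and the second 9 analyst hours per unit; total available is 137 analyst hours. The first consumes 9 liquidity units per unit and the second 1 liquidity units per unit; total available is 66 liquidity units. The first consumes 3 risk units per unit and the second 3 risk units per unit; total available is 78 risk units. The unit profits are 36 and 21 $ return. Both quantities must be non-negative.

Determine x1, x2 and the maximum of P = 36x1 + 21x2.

x1 = 27/4, x2 = 21/4, maximum P = 1413/4

Feasible corners and P = 36x1 + 21x2:
  (0, 0) → P = 0
  (0, 69/8) → P = 1449/8
  (22/3, 0) → P = 264
  (27/4, 21/4) → P = 1413/4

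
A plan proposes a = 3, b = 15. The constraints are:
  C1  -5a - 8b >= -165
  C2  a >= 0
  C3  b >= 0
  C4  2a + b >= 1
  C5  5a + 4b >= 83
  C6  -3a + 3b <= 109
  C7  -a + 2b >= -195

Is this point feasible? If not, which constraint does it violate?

not feasible — violates C5

Constraint C5: 5a + 4b = 75, which is not ≥ 83. All other constraints are satisfied.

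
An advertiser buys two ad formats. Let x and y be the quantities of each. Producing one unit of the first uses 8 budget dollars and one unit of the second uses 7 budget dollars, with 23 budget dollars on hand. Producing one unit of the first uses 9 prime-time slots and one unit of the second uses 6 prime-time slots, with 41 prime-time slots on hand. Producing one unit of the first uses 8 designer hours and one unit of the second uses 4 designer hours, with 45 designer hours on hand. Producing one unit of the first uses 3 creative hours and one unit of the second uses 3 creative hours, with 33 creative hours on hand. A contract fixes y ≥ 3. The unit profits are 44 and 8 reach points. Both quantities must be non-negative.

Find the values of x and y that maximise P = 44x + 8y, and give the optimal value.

x = 1/4, y = 3, maximum P = 35

Extreme points and P = 44x + 8y:
  (0, 23/7) → P = 184/7
  (0, 3) → P = 24
  (1/4, 3) → P = 35

The binding constraints are 8x + 7y = 23 and y = 3.
Solving simultaneously gives x = 1/4, y = 3.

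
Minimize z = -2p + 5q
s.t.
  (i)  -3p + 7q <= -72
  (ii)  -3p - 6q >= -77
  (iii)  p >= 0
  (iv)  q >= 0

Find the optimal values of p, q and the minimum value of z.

At the optimal vertex, -3p - 6q = -77 and q = 0.
Solving simultaneously gives p = 77/3, q = 0.

p = 77/3, q = 0, minimum z = -154/3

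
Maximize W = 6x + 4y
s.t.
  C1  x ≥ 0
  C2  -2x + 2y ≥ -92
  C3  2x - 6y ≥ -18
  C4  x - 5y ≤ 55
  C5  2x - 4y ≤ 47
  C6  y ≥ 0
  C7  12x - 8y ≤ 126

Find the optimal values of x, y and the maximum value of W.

x = 225/14, y = 117/14, maximum W = 909/7

Vertices and W = 6x + 4y:
  (0, 3) → W = 12
  (0, 0) → W = 0
  (225/14, 117/14) → W = 909/7
  (21/2, 0) → W = 63

The optimum lies where 2x - 6y = -18 and 12x - 8y = 126.
Solving simultaneously gives x = 225/14, y = 117/14.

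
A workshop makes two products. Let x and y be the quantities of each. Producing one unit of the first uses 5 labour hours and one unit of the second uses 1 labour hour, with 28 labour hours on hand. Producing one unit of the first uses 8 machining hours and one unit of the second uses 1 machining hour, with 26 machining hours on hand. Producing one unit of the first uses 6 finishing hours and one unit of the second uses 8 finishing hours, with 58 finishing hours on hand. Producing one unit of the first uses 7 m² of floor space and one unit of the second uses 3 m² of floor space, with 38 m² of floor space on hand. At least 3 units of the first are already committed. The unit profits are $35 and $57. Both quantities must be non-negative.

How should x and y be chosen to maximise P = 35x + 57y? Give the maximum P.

x = 3, y = 2, maximum P = 219

Vertices and P = 35x + 57y:
  (13/4, 0) → P = 455/4
  (3, 0) → P = 105
  (3, 2) → P = 219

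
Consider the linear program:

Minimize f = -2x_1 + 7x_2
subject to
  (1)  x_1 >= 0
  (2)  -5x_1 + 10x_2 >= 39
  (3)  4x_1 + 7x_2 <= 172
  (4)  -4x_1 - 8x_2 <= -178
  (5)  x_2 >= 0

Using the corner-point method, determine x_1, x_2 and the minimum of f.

x_1 = 367/20, x_2 = 523/40, minimum f = 2193/40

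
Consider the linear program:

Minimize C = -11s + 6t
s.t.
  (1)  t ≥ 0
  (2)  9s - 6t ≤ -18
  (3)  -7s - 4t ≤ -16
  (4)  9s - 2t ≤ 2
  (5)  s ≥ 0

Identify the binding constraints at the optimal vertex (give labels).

(2) and (4)

Vertices and C = -11s + 6t:
  (4/13, 45/13) → C = 226/13
  (4/3, 5) → C = 46/3
  (0, 4) → C = 24
The feasible region is unbounded (it extends along (0, 1), (2, 9)), but C strictly increases along every unbounded feasible direction, so there is no improving ray and the minimum is attained at a vertex.

The minimum is at (4/3, 5). Substituting into each constraint, equality holds for (2) and (4); the remaining constraints have slack.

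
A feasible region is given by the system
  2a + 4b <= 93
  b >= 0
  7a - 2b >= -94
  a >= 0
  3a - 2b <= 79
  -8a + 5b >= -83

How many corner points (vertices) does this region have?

Intersecting each pair of boundary lines and keeping only the points that satisfy every inequality leaves:
  (0, 93/4)
  (797/42, 289/21)
  (0, 0)
  (83/8, 0)

4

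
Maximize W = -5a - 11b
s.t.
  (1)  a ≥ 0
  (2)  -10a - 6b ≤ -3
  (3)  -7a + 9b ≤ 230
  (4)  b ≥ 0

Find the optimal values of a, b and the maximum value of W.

a = 3/10, b = 0, maximum W = -3/2

The feasible region is unbounded (it extends along (9, 7), (1, 0)), but W strictly decreases along every unbounded feasible direction, so there is no improving ray and the maximum is attained at a vertex.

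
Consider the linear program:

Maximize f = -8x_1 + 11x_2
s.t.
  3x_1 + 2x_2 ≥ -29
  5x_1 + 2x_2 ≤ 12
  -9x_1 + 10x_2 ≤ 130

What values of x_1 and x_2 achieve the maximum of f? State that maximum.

Extreme points and f = -8x_1 + 11x_2:
  (41/2, -181/4) → f = -2647/4
  (-275/24, 43/16) → f = 5819/48
  (-35/17, 379/34) → f = 4729/34

The binding constraints are 5x_1 + 2x_2 = 12 and -9x_1 + 10x_2 = 130.
Solving simultaneously gives x_1 = -35/17, x_2 = 379/34.

x_1 = -35/17, x_2 = 379/34, maximum f = 4729/34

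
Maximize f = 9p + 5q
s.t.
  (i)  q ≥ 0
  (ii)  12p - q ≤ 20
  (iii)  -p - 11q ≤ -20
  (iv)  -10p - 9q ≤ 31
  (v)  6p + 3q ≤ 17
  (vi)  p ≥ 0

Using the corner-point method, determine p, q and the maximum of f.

p = 0, q = 17/3, maximum f = 85/3

Vertices and f = 9p + 5q:
  (240/133, 220/133) → f = 3260/133
  (11/6, 2) → f = 53/2
  (0, 20/11) → f = 100/11
  (0, 17/3) → f = 85/3

The optimum lies where 6p + 3q = 17 and p = 0.
Solving simultaneously gives p = 0, q = 17/3.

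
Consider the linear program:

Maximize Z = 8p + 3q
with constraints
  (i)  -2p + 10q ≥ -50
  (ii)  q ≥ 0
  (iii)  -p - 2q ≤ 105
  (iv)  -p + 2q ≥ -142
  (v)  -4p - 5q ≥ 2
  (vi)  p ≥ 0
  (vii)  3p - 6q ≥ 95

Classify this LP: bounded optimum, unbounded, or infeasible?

infeasible

The boundaries -2p + 10q = -50 and -p + 2q = -142 meet at (220, 39), but that point violates -4p - 5q ≥ 2. Every candidate vertex is excluded by some other constraint, so the feasible region is empty.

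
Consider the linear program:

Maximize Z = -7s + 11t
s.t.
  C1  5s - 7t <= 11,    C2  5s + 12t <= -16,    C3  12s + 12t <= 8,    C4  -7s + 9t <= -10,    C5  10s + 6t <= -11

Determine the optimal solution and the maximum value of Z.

Feasible corners and Z = -7s + 11t:
  (-29/4, -27/4) → Z = -47/2
  (-11/100, -33/20) → Z = -869/50
  (-13/44, -59/44) → Z = -279/22

s = -13/44, t = -59/44, maximum Z = -279/22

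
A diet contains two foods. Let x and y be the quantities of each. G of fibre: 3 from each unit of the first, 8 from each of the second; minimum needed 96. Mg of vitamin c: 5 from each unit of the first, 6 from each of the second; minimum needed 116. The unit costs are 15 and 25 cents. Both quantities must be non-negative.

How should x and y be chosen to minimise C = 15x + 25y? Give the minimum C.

x = 16, y = 6, minimum C = 390

Feasible corners and C = 15x + 25y:
  (0, 58/3) → C = 1450/3
  (32, 0) → C = 480
  (16, 6) → C = 390
The feasible region is unbounded (it extends along (0, 1), (1, 0)), but C strictly increases along every unbounded feasible direction, so there is no improving ray and the minimum is attained at a vertex.

At the optimal vertex, 3x + 8y = 96 and 5x + 6y = 116.
Solving simultaneously gives x = 16, y = 6.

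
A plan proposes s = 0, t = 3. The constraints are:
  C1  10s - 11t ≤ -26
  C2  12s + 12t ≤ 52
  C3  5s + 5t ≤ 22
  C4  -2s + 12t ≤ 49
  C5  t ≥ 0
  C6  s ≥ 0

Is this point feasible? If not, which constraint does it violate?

C1: -33 ≤ -26 ✓
C2: 36 ≤ 52 ✓
C3: 15 ≤ 22 ✓
C4: 36 ≤ 49 ✓
C5: 3 ≥ 0 ✓
C6: 0 ≥ 0 ✓

feasible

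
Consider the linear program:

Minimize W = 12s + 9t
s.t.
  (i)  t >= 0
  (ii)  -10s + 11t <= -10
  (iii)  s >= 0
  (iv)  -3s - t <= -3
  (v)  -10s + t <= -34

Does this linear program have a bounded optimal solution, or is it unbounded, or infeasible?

bounded optimum

Extreme points and W = 12s + 9t:
  (17/5, 0) → W = 204/5
  (91/25, 12/5) → W = 1632/25
The feasible region has finitely many vertices and no improving ray; the minimum is 204/5 at (17/5, 0).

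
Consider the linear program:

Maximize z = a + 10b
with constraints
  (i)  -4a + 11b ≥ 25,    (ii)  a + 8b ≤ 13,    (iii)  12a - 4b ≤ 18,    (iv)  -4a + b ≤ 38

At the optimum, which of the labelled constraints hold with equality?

(ii) and (iv)

Vertices and z = a + 10b:
  (-57/43, 77/43) → z = 713/43
  (-393/40, -13/10) → z = -913/40
  (-97/11, 30/11) → z = 203/11

The maximum is at (-97/11, 30/11). Substituting into each constraint, equality holds for (ii) and (iv); the remaining constraints have slack.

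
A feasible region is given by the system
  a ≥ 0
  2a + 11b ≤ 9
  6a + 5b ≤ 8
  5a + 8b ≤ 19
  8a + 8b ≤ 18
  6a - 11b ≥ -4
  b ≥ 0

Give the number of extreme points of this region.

Of the 21 pairwise boundary intersections, those satisfying every inequality are:
  (0, 4/11)
  (0, 0)
  (43/56, 19/28)
  (5/8, 31/44)
  (4/3, 0)

5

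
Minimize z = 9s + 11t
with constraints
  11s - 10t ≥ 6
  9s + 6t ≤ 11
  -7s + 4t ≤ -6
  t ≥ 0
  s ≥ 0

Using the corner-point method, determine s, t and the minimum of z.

Vertices and z = 9s + 11t:
  (40/39, 23/78) → z = 973/78
  (11/9, 0) → z = 11
  (6/7, 0) → z = 54/7

The binding constraints are -7s + 4t = -6 and t = 0.
Solving simultaneously gives s = 6/7, t = 0.

s = 6/7, t = 0, minimum z = 54/7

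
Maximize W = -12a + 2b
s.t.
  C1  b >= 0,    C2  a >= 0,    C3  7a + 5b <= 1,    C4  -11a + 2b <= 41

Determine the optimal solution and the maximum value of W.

The binding constraints are a = 0 and 7a + 5b = 1.
Solving simultaneously gives a = 0, b = 1/5.

a = 0, b = 1/5, maximum W = 2/5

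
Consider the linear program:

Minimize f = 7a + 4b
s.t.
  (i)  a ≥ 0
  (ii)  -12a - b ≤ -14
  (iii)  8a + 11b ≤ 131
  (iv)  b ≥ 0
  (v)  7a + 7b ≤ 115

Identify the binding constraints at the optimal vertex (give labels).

(ii) and (iv)

Vertices and f = 7a + 4b:
  (23/124, 365/31) → f = 6001/124
  (7/6, 0) → f = 49/6
  (131/8, 0) → f = 917/8

The minimum is at (7/6, 0). Substituting into each constraint, equality holds for (ii) and (iv); the remaining constraints have slack.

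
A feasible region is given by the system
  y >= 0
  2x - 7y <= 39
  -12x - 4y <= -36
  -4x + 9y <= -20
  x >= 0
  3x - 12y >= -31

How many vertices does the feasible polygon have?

The feasible vertices (each the meet of two boundaries and inside every other half-plane) are:
  (39/2, 0)
  (5, 0)
  (685/3, 179/3)
  (173/7, 184/21)

4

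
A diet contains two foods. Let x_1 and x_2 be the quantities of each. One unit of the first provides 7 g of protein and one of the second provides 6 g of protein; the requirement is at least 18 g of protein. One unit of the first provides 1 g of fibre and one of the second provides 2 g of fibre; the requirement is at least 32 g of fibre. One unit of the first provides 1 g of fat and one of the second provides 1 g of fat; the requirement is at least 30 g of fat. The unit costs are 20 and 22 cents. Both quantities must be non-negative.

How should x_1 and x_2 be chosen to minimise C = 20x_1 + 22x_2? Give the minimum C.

Corner points and C = 20x_1 + 22x_2:
  (0, 30) → C = 660
  (32, 0) → C = 640
  (28, 2) → C = 604
The feasible region is unbounded (it extends along (0, 1), (1, 0)), but C strictly increases along every unbounded feasible direction, so there is no improving ray and the minimum is attained at a vertex.

The optimum lies where x_1 + 2x_2 = 32 and x_1 + x_2 = 30.
Solving simultaneously gives x_1 = 28, x_2 = 2.

x_1 = 28, x_2 = 2, minimum C = 604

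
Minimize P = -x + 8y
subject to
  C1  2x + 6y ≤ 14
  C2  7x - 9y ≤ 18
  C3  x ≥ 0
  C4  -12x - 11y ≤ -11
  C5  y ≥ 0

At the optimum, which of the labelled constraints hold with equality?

C2 and C5

Vertices and P = -x + 8y:
  (39/10, 31/30) → P = 131/30
  (0, 7/3) → P = 56/3
  (18/7, 0) → P = -18/7
  (0, 1) → P = 8
  (11/12, 0) → P = -11/12

The minimum is at (18/7, 0). Substituting into each constraint, equality holds for C2 and C5; the remaining constraints have slack.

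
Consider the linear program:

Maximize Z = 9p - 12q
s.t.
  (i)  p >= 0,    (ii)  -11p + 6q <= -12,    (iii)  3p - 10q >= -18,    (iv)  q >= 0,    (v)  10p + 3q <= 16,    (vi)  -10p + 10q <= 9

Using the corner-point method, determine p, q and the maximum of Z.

Corner points and Z = 9p - 12q:
  (12/11, 0) → Z = 108/11
  (44/31, 56/93) → Z = 172/31
  (8/5, 0) → Z = 72/5

At the optimal vertex, q = 0 and 10p + 3q = 16.
Solving simultaneously gives p = 8/5, q = 0.

p = 8/5, q = 0, maximum Z = 72/5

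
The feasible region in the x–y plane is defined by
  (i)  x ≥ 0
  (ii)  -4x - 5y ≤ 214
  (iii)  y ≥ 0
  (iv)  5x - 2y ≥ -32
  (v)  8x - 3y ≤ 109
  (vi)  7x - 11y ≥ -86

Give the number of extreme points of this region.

4

Pairwise boundary intersections that survive every other constraint:
  (0, 0)
  (0, 86/11)
  (109/8, 0)
  (1457/67, 1451/67)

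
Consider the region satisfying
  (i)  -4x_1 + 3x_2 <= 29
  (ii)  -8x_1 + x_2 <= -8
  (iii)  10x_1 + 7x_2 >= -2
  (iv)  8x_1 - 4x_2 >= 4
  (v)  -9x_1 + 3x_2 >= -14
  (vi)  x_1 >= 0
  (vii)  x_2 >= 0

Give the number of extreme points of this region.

The feasible vertices (each the meet of two boundaries and inside every other half-plane) are:
  (7/6, 4/3)
  (1, 0)
  (11/3, 19/3)
  (14/9, 0)

4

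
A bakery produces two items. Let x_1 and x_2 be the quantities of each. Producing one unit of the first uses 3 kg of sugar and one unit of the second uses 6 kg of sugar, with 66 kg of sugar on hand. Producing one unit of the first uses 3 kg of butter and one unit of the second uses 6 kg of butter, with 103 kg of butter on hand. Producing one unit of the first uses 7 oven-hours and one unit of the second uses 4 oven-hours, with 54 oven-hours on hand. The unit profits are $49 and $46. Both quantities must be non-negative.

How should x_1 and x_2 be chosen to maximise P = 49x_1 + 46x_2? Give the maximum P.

x_1 = 2, x_2 = 10, maximum P = 558

The binding constraints are 3x_1 + 6x_2 = 66 and 7x_1 + 4x_2 = 54.
Solving simultaneously gives x_1 = 2, x_2 = 10.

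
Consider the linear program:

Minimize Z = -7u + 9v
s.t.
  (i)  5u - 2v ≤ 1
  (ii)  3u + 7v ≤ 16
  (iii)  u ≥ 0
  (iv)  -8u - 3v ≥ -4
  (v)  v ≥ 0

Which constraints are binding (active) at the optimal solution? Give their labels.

Extreme points and Z = -7u + 9v:
  (11/31, 12/31) → Z = 1
  (1/5, 0) → Z = -7/5
  (0, 4/3) → Z = 12
  (0, 0) → Z = 0

The minimum is at (1/5, 0). Substituting into each constraint, equality holds for (i) and (v); the remaining constraints have slack.

(i) and (v)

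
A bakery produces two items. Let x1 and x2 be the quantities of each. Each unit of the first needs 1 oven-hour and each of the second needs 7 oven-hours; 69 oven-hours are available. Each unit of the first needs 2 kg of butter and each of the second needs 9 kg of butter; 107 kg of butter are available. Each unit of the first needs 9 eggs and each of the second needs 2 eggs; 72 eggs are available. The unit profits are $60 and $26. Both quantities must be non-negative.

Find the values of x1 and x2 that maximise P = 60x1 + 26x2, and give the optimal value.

x1 = 6, x2 = 9, maximum P = 594

Feasible corners and P = 60x1 + 26x2:
  (0, 0) → P = 0
  (0, 69/7) → P = 1794/7
  (8, 0) → P = 480
  (6, 9) → P = 594

At the optimal vertex, x1 + 7x2 = 69 and 9x1 + 2x2 = 72.
Solving simultaneously gives x1 = 6, x2 = 9.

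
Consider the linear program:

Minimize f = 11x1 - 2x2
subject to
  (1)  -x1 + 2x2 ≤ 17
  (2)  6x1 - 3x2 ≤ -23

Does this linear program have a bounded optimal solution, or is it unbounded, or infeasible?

unbounded

From the feasible point (5/9, 79/9), moving in the direction (-2, -1) keeps every constraint satisfied while f decreases without bound.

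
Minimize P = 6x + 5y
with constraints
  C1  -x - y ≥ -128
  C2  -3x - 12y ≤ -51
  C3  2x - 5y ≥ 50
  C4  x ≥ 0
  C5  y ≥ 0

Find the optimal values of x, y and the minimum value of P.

At the optimal vertex, 2x - 5y = 50 and y = 0.
Solving simultaneously gives x = 25, y = 0.

x = 25, y = 0, minimum P = 150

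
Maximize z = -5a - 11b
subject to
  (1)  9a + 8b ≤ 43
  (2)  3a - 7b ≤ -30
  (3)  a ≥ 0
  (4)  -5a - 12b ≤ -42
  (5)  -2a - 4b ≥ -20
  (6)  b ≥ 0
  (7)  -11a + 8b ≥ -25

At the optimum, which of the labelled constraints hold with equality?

(2) and (3)

Feasible corners and z = -5a - 11b:
  (61/87, 133/29) → z = -4694/87
  (3/5, 47/10) → z = -547/10
  (0, 30/7) → z = -330/7
  (0, 5) → z = -55

The maximum is at (0, 30/7). Substituting into each constraint, equality holds for (2) and (3); the remaining constraints have slack.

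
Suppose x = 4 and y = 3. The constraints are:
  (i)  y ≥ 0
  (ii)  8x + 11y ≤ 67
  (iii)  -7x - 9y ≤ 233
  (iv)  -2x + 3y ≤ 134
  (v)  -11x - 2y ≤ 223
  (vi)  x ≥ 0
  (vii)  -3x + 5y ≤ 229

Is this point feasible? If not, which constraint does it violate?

feasible

(i): 3 ≥ 0 ✓
(ii): 65 ≤ 67 ✓
(iii): -55 ≤ 233 ✓
(iv): 1 ≤ 134 ✓
(v): -50 ≤ 223 ✓
(vi): 4 ≥ 0 ✓
(vii): 3 ≤ 229 ✓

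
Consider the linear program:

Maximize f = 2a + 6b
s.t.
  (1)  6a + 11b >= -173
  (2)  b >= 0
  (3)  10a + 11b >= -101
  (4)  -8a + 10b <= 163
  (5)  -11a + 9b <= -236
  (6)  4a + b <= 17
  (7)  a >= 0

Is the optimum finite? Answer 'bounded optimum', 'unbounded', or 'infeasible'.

The boundaries b = 0 and -11a + 9b = -236 meet at (236/11, 0), but that point violates 4a + b ≤ 17. Every candidate vertex is excluded by some other constraint, so the feasible region is empty.

infeasible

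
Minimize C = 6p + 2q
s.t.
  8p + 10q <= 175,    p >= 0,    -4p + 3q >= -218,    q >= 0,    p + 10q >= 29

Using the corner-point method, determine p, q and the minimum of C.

p = 0, q = 29/10, minimum C = 29/5

Corner points and C = 6p + 2q:
  (0, 35/2) → C = 35
  (146/7, 57/70) → C = 4437/35
  (0, 29/10) → C = 29/5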